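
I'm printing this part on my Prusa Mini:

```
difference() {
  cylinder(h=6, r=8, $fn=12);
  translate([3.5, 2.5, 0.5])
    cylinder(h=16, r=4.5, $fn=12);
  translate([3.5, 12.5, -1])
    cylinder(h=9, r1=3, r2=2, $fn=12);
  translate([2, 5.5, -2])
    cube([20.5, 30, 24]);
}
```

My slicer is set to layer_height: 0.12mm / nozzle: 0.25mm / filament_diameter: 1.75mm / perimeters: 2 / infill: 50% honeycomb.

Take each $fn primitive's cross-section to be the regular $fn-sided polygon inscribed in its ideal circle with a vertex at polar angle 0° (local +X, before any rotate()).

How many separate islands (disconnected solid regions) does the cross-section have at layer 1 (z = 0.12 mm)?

1

At z = 0.12 mm: the r=8 cylinder contributes a regular 12-gon of circumradius 8; the cylinder at (3.5, 2.5) does not reach this height (z outside [0.5, 16.5]); the cone at (3.5, 12.5) (r1=3→r2=2) has section circumradius 2.876 here — a regular 12-gon; the 20.5×30 cube at (2, 5.5) contributes its full rectangle; After the difference (first − rest): starting from the r=8 cylinder, the cone at (3.5, 12.5) misses the remaining region (no effect); the 20.5×30 cube at (2, 5.5) partially overlaps it — only the 4.41 mm² overlap (of its 615.00 mm²) is removed, clipping the outline — 1 connected region. Overall, the cross-section is a single solid region. Island count = 1.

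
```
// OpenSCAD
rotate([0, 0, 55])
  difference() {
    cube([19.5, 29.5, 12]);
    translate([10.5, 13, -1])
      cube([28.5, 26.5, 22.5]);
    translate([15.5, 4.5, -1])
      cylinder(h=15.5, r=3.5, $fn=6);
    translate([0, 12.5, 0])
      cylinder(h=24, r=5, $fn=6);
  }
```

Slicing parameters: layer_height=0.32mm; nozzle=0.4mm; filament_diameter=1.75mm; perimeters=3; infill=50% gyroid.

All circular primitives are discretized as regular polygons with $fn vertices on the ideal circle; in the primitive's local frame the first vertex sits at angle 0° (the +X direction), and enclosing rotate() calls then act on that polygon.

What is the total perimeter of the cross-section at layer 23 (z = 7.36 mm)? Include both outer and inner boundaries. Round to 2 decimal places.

At z = 7.36 mm: the 19.5×29.5 cube contributes its full rectangle (perimeter 98.00 mm); the cube at (10.5, 13) (footprint 28.5×26.5) is included at this height (perimeter 110.00 mm); the r=3.5 cylinder at (15.5, 4.5) contributes a regular 6-gon of circumradius 3.5 (perimeter = 2·6·3.500·sin(180°/6) = 21.00 mm); the cylinder at (0, 12.5): section is a regular 6-gon, circumradius r=5 (perimeter = 2·6·5.000·sin(180°/6) = 30.00 mm); Subtracting the remaining from the first: starting from the 19.5×29.5 cube, the 28.5×26.5 cube at (10.5, 13) partially overlaps it — only the 148.50 mm² overlap (of its 755.25 mm²) is removed, clipping the outline; the r=3.5 cylinder at (15.5, 4.5) lies wholly inside it (removes its full 31.83 mm² and its 21.00 mm outline becomes a hole wall); the r=5 cylinder at (0, 12.5) partially overlaps it — only the 32.48 mm² overlap (of its 64.95 mm²) is removed, clipping the outline — boundary (outer + 1 inner loop) = 125.34 mm; (rotated 55° about Z; rotation is an isometry so areas/perimeters/island counts are preserved). Overall, the cross-section is one region with 1 hole. Total boundary length (outer + inner) = 125.34 mm.

125.34 mm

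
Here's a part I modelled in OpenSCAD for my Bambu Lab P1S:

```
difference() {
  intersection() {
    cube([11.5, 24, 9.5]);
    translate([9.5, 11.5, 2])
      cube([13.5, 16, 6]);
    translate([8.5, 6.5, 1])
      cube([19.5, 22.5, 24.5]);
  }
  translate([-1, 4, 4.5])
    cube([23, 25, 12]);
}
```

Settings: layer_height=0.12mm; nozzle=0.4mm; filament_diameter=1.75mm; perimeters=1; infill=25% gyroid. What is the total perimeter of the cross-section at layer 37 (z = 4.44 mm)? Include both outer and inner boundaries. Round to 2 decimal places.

At z = 4.44 mm: the cube is present — its section is the full 11.5×24 rectangle (perimeter 71.00 mm); the cube at (9.5, 11.5) is present — its section is the full 13.5×16 rectangle (perimeter 59.00 mm); the cube at (8.5, 6.5) (footprint 19.5×22.5) is included at this height (perimeter 84.00 mm); Taking the intersection: the 13.5×16 cube at (9.5, 11.5) partially overlaps the 11.5×24 cube; clipping to the common part keeps 25.00 mm²; the running intersection lies inside the 19.5×22.5 cube at (8.5, 6.5), so it is kept whole — boundary = 29.00 mm; the cube at (-1, 4) does not reach this height (z outside [4.5, 16.5]); Subtracting the remaining from the first: none of the subtracted shapes is present at this height, so the result so far is unchanged — boundary = 29.00 mm. Overall, the cross-section is a single solid region. Total boundary length (outer) = 29.00 mm.

29.00 mm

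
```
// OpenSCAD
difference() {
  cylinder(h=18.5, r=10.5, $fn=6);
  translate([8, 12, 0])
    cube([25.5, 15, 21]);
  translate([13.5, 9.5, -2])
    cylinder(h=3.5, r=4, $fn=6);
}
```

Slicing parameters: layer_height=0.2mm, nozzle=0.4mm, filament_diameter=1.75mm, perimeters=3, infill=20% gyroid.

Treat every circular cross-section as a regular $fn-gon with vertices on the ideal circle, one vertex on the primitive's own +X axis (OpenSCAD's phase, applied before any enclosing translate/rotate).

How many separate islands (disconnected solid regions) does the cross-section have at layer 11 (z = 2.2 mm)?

At z = 2.2 mm: the r=10.5 cylinder contributes a regular 6-gon of circumradius 10.5; the cube at (8, 12) (footprint 25.5×15) is included at this height; the cylinder at (13.5, 9.5) is not intersected at this z (z outside [-2, 1.5]); Taking the first minus the rest: starting from the r=10.5 cylinder, the 25.5×15 cube at (8, 12) misses the remaining region (no effect) — 1 connected region. Overall, the cross-section is a single solid region. Island count = 1.

1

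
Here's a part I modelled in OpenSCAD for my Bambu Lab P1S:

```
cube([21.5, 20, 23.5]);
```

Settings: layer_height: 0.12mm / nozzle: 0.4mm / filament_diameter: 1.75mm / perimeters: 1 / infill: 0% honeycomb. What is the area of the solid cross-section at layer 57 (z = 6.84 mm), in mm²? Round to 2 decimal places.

At z = 6.84 mm: the cube is present — its section is the full 21.5×20 rectangle (area 430.00 mm²). Overall, the cross-section is a single solid region. Net area = 430.00 mm².

430.00 mm²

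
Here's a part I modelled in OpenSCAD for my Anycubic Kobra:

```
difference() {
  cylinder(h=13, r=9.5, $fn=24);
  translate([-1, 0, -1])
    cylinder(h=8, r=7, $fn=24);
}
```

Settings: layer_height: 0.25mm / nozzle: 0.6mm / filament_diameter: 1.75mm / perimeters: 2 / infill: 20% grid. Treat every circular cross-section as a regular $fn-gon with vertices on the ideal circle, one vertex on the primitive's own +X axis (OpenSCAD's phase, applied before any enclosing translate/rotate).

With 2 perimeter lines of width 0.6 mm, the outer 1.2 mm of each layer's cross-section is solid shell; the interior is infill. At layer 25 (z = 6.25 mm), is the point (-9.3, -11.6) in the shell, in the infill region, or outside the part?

At z = 6.25 mm: the r=9.5 cylinder gives a regular 24-gon of circumradius 9.5 (constant along its height); the r=7 cylinder at (-1, 0) gives a regular 24-gon of circumradius 7 (constant along its height); Subtracting the remaining from the first: starting from the r=9.5 cylinder, the r=7 cylinder at (-1, 0) lies wholly inside it (removes its full 152.19 mm² and its 43.86 mm outline becomes a hole wall) — 1 connected region with 1 hole. Overall, the cross-section is one region with 1 hole. The nearest boundary edge runs (-4.75, -8.23)→(-6.72, -6.72); distance from the point to it = 5.45 mm. The point is not inside any of the regions above, so it lies outside the cross-section (5.45 mm from the nearest boundary).

outside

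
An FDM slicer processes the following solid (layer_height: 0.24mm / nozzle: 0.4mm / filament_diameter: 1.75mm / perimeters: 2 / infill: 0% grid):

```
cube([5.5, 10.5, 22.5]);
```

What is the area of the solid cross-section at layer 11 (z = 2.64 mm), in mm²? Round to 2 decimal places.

At z = 2.64 mm: the cube is present — its section is the full 5.5×10.5 rectangle (area 57.75 mm²). Overall, the cross-section is a single solid region. Net area = 57.75 mm².

57.75 mm²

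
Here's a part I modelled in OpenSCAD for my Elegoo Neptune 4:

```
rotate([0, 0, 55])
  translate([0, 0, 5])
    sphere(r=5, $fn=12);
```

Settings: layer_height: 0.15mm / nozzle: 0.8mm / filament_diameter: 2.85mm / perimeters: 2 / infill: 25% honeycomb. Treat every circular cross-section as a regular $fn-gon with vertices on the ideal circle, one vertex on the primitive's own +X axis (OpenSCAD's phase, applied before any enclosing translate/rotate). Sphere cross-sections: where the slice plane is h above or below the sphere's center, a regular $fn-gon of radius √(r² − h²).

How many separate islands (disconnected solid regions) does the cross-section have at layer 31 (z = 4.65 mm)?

1

At z = 4.65 mm: the r=5 sphere contributes a regular 12-gon of circumradius √(5²−0.35²) = 4.988; (rotated 55° about Z; rotation is an isometry so areas/perimeters/island counts are preserved). Overall, the cross-section is a single solid region. Island count = 1.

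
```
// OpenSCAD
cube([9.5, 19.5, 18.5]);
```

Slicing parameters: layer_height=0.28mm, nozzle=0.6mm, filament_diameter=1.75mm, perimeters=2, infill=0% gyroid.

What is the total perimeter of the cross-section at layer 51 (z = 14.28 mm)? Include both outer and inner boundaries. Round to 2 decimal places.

58.00 mm

At z = 14.28 mm: the cube (footprint 9.5×19.5) is included at this height (perimeter 58.00 mm). Overall, the cross-section is a single solid region. Total boundary length (outer) = 58.00 mm.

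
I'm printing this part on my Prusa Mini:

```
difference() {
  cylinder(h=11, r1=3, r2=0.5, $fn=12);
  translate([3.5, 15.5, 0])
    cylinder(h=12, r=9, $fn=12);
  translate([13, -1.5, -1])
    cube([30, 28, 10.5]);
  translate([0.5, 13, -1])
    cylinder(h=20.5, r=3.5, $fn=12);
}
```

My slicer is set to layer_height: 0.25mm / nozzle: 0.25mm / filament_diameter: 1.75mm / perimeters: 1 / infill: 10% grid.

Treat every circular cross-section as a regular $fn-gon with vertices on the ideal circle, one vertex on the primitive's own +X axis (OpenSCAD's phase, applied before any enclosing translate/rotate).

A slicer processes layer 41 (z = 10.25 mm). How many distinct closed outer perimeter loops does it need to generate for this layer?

At z = 10.25 mm: the cone (r1=3→r2=0.5) has section circumradius 0.670 here — a regular 12-gon; the cylinder at (3.5, 15.5): section is a regular 12-gon, circumradius r=9; the cube at (13, -1.5) is not intersected at this z (z outside [-1, 9.5]); the r=3.5 cylinder at (0.5, 13) gives a regular 12-gon of circumradius 3.5 (constant along its height); Taking the first minus the rest: starting from the cone, the r=9 cylinder at (3.5, 15.5) misses the remaining region (no effect); the r=3.5 cylinder at (0.5, 13) misses the remaining region (no effect) — 1 connected region. The result has 1 disconnected region.

1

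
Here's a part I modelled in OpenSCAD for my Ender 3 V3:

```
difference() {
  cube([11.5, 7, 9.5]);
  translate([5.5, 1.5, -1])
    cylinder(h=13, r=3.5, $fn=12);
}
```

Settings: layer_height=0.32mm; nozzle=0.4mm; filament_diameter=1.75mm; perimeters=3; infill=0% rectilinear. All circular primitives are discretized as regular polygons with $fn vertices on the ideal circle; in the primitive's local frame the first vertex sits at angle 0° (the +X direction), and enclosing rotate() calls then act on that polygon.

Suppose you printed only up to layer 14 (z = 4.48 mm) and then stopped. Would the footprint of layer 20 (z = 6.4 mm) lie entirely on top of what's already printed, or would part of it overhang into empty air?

entirely on top

Compare the two slices. At z = 4.48: the 11.5×7 cube contributes its full rectangle (area 80.50 mm²); the r=3.5 cylinder at (5.5, 1.5) contributes a regular 12-gon of circumradius 3.5 (area = (12/2)·3.500²·sin(360°/12) = 36.75 mm²); Subtracting the remaining from the first: starting from the 11.5×7 cube (80.50 mm²), the r=3.5 cylinder at (5.5, 1.5) partially overlaps it — only the 28.27 mm² overlap (of its 36.75 mm²) is removed, clipping the outline — area = 52.23 mm². At z = 6.4: the cube is present — its section is the full 11.5×7 rectangle (area 80.50 mm²); the r=3.5 cylinder at (5.5, 1.5) gives a regular 12-gon of circumradius 3.5 (constant along its height) (area = (12/2)·3.500²·sin(360°/12) = 36.75 mm²); After the difference (first − rest): starting from the 11.5×7 cube (80.50 mm²), the r=3.5 cylinder at (5.5, 1.5) partially overlaps it — only the 28.27 mm² overlap (of its 36.75 mm²) is removed, clipping the outline — area = 52.23 mm². Checking containment: the cross-section at z = 6.4 is a subset of the cross-section at z = 4.48.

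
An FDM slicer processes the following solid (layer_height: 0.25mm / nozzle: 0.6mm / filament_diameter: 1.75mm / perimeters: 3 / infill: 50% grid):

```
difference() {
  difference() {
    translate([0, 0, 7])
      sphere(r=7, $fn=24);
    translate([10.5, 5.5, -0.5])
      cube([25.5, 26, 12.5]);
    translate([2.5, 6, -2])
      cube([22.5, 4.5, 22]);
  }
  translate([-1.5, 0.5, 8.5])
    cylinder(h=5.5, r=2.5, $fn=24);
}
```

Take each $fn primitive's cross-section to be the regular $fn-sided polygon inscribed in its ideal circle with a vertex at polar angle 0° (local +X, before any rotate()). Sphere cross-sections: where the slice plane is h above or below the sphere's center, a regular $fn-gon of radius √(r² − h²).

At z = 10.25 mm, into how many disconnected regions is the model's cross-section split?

1

At z = 10.25 mm: the r=7 sphere slices to a regular 24-gon of circumradius 6.200 (√(r²−h²) with h=3.25 from center); the cube at (10.5, 5.5) is present — its section is the full 25.5×26 rectangle; the 22.5×4.5 cube at (2.5, 6) contributes its full rectangle; After the difference (first − rest): starting from the r=7 sphere, the 25.5×26 cube at (10.5, 5.5) misses the remaining region (no effect); the 22.5×4.5 cube at (2.5, 6) misses the remaining region (no effect) — 1 connected region; the r=2.5 cylinder at (-1.5, 0.5) contributes a regular 24-gon of circumradius 2.5; Subtracting the remaining from the first: starting from that combined region, the r=2.5 cylinder at (-1.5, 0.5) lies wholly inside it (removes its full 19.41 mm² and its 15.66 mm outline becomes a hole wall) — 1 connected region with 1 hole. The result has 1 disconnected region.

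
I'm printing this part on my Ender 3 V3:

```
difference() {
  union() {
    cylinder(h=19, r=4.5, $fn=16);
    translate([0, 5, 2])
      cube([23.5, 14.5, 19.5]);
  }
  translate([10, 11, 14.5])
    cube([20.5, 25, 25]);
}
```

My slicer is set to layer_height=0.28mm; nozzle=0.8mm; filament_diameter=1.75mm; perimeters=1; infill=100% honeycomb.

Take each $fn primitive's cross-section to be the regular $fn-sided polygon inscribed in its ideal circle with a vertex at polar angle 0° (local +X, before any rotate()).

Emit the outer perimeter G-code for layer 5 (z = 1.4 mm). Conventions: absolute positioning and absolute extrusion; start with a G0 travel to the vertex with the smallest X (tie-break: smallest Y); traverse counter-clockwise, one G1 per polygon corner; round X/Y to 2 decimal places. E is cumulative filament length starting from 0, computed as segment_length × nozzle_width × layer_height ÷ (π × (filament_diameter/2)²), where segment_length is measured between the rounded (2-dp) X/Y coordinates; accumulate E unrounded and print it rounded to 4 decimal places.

G0 X-4.50 Y0.00 Z1.40
G1 X-4.16 Y-1.72 E0.1633
G1 X-3.18 Y-3.18 E0.3270
G1 X-1.72 Y-4.16 E0.4908
G1 X0.00 Y-4.50 E0.6541
G1 X1.72 Y-4.16 E0.8174
G1 X3.18 Y-3.18 E0.9811
G1 X4.16 Y-1.72 E1.1449
G1 X4.50 Y0.00 E1.3082
G1 X4.16 Y1.72 E1.4714
G1 X3.18 Y3.18 E1.6352
G1 X1.72 Y4.16 E1.7989
G1 X0.00 Y4.50 E1.9622
G1 X-1.72 Y4.16 E2.1255
G1 X-3.18 Y3.18 E2.2893
G1 X-4.16 Y1.72 E2.4530
G1 X-4.50 Y0.00 E2.6163

At z = 1.4 mm: the r=4.5 cylinder gives a regular 16-gon of circumradius 4.5 (constant along its height); the cube at (0, 5) is not intersected at this z (z outside [2, 21.5]); Merging all regions: only the r=4.5 cylinder is present, so the union is just that shape — 1 connected region; the cube at (10, 11) is not intersected at this z (z outside [14.5, 39.5]); After the difference (first − rest): none of the subtracted shapes is present at this height, so the result so far is unchanged — 1 connected region. The outline is a single polygon with 16 vertices. Extrusion per mm of travel: 0.8 × 0.28 / (π × 0.875²) = 0.093128. Accumulating E over each segment gives final E = 2.6163.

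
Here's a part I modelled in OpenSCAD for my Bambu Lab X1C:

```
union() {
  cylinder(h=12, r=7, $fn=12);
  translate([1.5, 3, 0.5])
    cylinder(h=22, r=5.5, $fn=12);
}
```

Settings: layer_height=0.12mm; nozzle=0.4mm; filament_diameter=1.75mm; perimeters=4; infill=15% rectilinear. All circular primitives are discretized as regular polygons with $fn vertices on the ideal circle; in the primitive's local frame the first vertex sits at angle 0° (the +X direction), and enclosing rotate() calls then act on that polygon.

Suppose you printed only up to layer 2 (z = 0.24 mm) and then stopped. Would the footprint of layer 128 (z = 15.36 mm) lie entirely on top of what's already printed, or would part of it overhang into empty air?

Compare the two slices. At z = 0.24: the r=7 cylinder contributes a regular 12-gon of circumradius 7 (area = (12/2)·7.000²·sin(360°/12) = 147.00 mm²); the cylinder at (1.5, 3) is absent (z outside [0.5, 22.5]); Combining (union): only the r=7 cylinder is present, so the union is just that shape — area = 147.00 mm². At z = 15.36: the cylinder is not intersected at this z (z outside [0, 12]); the r=5.5 cylinder at (1.5, 3) contributes a regular 12-gon of circumradius 5.5 (area = (12/2)·5.500²·sin(360°/12) = 90.75 mm²); Taking the union: only the r=5.5 cylinder at (1.5, 3) is present, so the union is just that shape — area = 90.75 mm². Checking containment: at z = 15.36 the cross-section extends beyond the z = 0.24 cross-section by about 16.48 mm².

part overhangs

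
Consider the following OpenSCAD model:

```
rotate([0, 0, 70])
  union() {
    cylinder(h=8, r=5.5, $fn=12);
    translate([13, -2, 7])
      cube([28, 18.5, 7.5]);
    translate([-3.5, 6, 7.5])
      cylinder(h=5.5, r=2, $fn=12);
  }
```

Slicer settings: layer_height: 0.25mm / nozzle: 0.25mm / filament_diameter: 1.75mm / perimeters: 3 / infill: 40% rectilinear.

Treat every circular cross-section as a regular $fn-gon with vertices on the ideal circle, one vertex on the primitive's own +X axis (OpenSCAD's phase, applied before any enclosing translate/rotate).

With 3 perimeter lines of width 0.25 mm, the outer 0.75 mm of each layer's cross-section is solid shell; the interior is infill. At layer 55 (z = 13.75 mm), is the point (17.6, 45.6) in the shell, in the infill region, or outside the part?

At z = 13.75 mm: the cylinder is absent (z outside [0, 8]); the cube at (13, -2) is present — its section is the full 28×18.5 rectangle; the cylinder at (-3.5, 6) does not reach this height (z outside [7.5, 13]); Taking the union: only the 28×18.5 cube at (13, -2) is present, so the union is just that shape — 1 connected region; (rotated 70° about Z; rotation is an isometry so areas/perimeters/island counts are preserved). Overall, the cross-section is a single solid region. Undo the 70° rotation: the query point maps to (48.870, -0.942) in the un-rotated model frame. The nearest boundary edge runs (41.00, -2.00)→(41.00, 16.50); distance from the point to it = 7.87 mm. The point is not inside any of the regions above, so it lies outside the cross-section (7.87 mm from the nearest boundary).

outside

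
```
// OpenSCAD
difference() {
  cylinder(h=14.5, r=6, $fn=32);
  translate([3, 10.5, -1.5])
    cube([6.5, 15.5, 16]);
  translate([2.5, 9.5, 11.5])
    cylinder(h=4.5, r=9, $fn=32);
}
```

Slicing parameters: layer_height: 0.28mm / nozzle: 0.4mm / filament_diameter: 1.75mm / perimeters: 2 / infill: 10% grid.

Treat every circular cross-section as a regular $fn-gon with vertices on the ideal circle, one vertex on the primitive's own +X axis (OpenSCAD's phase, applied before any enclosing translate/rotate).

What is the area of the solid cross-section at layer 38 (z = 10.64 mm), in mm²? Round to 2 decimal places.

At z = 10.64 mm: the r=6 cylinder contributes a regular 32-gon of circumradius 6 (area = (32/2)·6.000²·sin(360°/32) = 112.37 mm²); the cube at (3, 10.5) is present — its section is the full 6.5×15.5 rectangle (area 100.75 mm²); the cylinder at (2.5, 9.5) does not reach this height (z outside [11.5, 16]); Taking the first minus the rest: starting from the r=6 cylinder (112.37 mm²), the 6.5×15.5 cube at (3, 10.5) misses the remaining region (no effect) — area = 112.37 mm². Overall, the cross-section is a single solid region. Net area = 112.37 mm².

112.37 mm²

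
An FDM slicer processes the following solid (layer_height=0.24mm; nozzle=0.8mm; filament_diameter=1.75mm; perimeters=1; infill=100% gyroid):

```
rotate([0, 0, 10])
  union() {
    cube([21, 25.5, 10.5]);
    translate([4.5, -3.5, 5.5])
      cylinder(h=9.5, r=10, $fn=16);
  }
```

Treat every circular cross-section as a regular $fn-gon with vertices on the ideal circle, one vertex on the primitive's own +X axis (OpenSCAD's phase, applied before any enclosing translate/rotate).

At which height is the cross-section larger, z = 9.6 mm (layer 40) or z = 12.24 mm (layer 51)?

Layer 40 (z = 9.6): the cube is present — its section is the full 21×25.5 rectangle (area 535.50 mm²); the r=10 cylinder at (4.5, -3.5) contributes a regular 16-gon of circumradius 10 (area = (16/2)·10.000²·sin(360°/16) = 306.15 mm²); Taking the union: the regions partially overlap — summed areas 841.65 mm² minus the doubly-counted overlap 69.88 mm² gives 771.76 mm² — area = 771.76 mm²; (whole slice rotated 10° about Z — lengths, areas and connectivity unchanged). So its area = 771.76 mm². Layer 51 (z = 12.24): the cube does not reach this height (z outside [0, 10.5]); the r=10 cylinder at (4.5, -3.5) gives a regular 16-gon of circumradius 10 (constant along its height) (area = (16/2)·10.000²·sin(360°/16) = 306.15 mm²); Taking the union: only the r=10 cylinder at (4.5, -3.5) is present, so the union is just that shape — area = 306.15 mm²; (rotated 10° about Z; rotation is an isometry so areas/perimeters/island counts are preserved). So its area = 306.15 mm². Layer 40 is larger (771.76 vs 306.15 mm²).

layer 40 (z = 9.6 mm)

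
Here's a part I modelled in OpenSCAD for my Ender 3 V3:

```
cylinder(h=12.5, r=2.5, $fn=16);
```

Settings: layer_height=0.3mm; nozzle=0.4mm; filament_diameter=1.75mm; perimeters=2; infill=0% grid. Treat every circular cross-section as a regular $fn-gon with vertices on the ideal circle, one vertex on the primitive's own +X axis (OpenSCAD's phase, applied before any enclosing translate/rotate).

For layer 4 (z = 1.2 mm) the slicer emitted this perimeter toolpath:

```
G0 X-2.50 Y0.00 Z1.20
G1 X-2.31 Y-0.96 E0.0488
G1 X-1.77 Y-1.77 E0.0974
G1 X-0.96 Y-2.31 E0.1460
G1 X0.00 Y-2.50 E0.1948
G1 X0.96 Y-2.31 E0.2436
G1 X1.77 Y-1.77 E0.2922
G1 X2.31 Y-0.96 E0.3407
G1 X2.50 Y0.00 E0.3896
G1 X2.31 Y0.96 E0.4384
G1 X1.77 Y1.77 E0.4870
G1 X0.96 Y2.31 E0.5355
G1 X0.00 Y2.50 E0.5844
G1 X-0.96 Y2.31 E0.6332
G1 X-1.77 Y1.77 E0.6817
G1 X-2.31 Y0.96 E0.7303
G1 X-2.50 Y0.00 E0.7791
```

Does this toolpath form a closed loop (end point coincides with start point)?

Start point (G0): (-2.50, 0.00). End point (last G1): the path returns to the start — closed.

yes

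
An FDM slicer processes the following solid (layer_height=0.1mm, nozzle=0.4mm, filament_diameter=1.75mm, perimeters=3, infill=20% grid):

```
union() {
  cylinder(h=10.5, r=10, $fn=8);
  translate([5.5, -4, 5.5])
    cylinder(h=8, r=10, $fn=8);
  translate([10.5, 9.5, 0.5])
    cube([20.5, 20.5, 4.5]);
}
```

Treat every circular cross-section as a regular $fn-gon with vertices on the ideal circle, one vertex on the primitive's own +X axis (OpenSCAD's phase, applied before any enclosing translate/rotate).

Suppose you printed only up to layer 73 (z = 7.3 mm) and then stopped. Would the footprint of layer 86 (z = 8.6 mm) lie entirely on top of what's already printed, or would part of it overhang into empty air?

entirely on top

Compare the two slices. At z = 7.3: the cylinder: section is a regular 8-gon, circumradius r=10 (area = (8/2)·10.000²·sin(360°/8) = 282.84 mm²); the r=10 cylinder at (5.5, -4) gives a regular 8-gon of circumradius 10 (constant along its height) (area = (8/2)·10.000²·sin(360°/8) = 282.84 mm²); the cube at (10.5, 9.5) is absent (z outside [0.5, 5]); Combining (union): the regions partially overlap — summed areas 565.69 mm² minus the doubly-counted overlap 156.48 mm² gives 409.21 mm² — area = 409.21 mm². At z = 8.6: the cylinder: section is a regular 8-gon, circumradius r=10 (area = (8/2)·10.000²·sin(360°/8) = 282.84 mm²); the r=10 cylinder at (5.5, -4) contributes a regular 8-gon of circumradius 10 (area = (8/2)·10.000²·sin(360°/8) = 282.84 mm²); the cube at (10.5, 9.5) is not intersected at this z (z outside [0.5, 5]); Merging all regions: the regions partially overlap — summed areas 565.69 mm² minus the doubly-counted overlap 156.48 mm² gives 409.21 mm² — area = 409.21 mm². Checking containment: the cross-section at z = 8.6 is a subset of the cross-section at z = 7.3.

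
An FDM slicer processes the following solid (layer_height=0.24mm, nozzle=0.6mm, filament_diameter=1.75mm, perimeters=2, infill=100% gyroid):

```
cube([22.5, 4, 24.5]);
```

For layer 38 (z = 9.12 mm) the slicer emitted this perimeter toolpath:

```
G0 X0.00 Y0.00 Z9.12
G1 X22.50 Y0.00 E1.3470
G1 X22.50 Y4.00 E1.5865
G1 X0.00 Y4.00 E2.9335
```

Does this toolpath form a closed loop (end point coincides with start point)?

Start point (G0): (0.00, 0.00). End point (last G1): the path does not return to the start — open.

no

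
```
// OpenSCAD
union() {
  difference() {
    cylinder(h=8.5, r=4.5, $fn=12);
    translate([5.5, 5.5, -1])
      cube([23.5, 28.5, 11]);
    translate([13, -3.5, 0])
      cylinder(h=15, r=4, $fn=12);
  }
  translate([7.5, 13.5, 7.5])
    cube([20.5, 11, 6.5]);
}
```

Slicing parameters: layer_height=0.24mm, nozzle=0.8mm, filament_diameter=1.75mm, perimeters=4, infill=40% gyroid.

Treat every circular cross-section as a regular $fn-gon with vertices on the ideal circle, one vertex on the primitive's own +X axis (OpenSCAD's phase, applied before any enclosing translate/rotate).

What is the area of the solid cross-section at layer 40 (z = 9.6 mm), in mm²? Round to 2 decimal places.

At z = 9.6 mm: the cylinder is not intersected at this z (z outside [0, 8.5]); the cube at (5.5, 5.5) (footprint 23.5×28.5) is included at this height (area 669.75 mm²); the r=4 cylinder at (13, -3.5) gives a regular 12-gon of circumradius 4 (constant along its height) (area = (12/2)·4.000²·sin(360°/12) = 48.00 mm²); Subtracting the remaining from the first: the first operand is absent here, so nothing remains; the cube at (7.5, 13.5) (footprint 20.5×11) is included at this height (area 225.50 mm²); Combining (union): only the 20.5×11 cube at (7.5, 13.5) is present, so the union is just that shape — area = 225.50 mm². Overall, the cross-section is a single solid region. Net area = 225.50 mm².

225.50 mm²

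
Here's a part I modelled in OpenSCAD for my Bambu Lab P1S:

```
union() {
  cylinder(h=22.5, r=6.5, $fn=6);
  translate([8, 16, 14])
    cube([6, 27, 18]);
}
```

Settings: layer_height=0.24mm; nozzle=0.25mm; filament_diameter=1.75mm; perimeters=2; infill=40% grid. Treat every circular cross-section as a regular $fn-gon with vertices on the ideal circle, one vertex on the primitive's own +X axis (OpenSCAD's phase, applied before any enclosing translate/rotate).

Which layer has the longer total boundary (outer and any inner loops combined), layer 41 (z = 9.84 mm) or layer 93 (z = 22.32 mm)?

Layer 41 (z = 9.84): the cylinder: section is a regular 6-gon, circumradius r=6.5 (perimeter = 2·6·6.500·sin(180°/6) = 39.00 mm); the cube at (8, 16) is not intersected at this z (z outside [14, 32]); Merging all regions: only the r=6.5 cylinder is present, so the union is just that shape — boundary = 39.00 mm. So its perimeter = 39.00 mm. Layer 93 (z = 22.32): the r=6.5 cylinder gives a regular 6-gon of circumradius 6.5 (constant along its height) (perimeter = 2·6·6.500·sin(180°/6) = 39.00 mm); the cube at (8, 16) (footprint 6×27) is included at this height (perimeter 66.00 mm); Taking the union: the 2 present regions are separate (no shared area or edge), so areas and boundary lengths simply add and each stays a separate island — boundary = 105.00 mm. So its perimeter = 105.00 mm. Layer 93 is larger (105.00 vs 39.00 mm).

layer 93 (z = 22.32 mm)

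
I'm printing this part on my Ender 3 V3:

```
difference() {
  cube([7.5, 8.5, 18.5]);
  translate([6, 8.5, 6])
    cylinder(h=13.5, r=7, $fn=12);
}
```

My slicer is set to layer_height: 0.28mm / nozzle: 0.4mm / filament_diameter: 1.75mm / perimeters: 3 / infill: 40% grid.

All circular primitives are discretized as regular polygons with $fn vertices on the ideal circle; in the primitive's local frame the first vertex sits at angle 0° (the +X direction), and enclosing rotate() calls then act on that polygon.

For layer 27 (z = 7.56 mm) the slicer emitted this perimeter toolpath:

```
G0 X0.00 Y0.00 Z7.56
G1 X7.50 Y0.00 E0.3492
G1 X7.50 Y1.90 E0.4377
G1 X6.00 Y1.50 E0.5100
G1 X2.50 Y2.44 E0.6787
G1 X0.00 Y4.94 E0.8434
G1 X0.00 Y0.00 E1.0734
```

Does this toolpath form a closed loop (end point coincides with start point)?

Start point (G0): (0.00, 0.00). End point (last G1): the path returns to the start — closed.

yes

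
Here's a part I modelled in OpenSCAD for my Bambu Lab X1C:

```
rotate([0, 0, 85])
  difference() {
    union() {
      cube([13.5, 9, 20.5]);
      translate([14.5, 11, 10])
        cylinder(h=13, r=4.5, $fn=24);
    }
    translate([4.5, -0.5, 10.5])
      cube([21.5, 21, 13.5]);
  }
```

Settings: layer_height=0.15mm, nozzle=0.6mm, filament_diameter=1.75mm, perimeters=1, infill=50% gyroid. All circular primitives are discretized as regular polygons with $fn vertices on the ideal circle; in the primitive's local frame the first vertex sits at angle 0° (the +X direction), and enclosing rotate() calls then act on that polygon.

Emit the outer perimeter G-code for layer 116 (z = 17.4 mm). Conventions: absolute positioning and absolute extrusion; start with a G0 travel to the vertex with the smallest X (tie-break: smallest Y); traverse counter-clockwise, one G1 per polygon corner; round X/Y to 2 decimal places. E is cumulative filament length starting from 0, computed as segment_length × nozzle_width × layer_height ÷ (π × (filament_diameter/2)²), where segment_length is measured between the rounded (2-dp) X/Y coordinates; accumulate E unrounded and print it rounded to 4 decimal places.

G0 X-8.97 Y0.78 Z17.40
G1 X0.00 Y0.00 E0.3369
G1 X0.39 Y4.48 E0.5052
G1 X-8.57 Y5.27 E0.8417
G1 X-8.97 Y0.78 E1.0104

At z = 17.4 mm: the 13.5×9 cube contributes its full rectangle; the cylinder at (14.5, 11): section is a regular 24-gon, circumradius r=4.5; Combining (union): the regions partially overlap (shared area 4.65 mm²), so overlapping operands fuse into one piece — 1 connected region; the 21.5×21 cube at (4.5, -0.5) contributes its full rectangle; Taking the first minus the rest: starting from that combined region, the 21.5×21 cube at (4.5, -0.5) partially overlaps it — only the 139.24 mm² overlap (of its 451.50 mm²) is removed, clipping the outline — 1 connected region; (rotated 85° about Z; rotation is an isometry so areas/perimeters/island counts are preserved). The outline is a single polygon with 4 vertices. Extrusion per mm of travel: 0.6 × 0.15 / (π × 0.875²) = 0.037418. Accumulating E over each segment gives final E = 1.0104.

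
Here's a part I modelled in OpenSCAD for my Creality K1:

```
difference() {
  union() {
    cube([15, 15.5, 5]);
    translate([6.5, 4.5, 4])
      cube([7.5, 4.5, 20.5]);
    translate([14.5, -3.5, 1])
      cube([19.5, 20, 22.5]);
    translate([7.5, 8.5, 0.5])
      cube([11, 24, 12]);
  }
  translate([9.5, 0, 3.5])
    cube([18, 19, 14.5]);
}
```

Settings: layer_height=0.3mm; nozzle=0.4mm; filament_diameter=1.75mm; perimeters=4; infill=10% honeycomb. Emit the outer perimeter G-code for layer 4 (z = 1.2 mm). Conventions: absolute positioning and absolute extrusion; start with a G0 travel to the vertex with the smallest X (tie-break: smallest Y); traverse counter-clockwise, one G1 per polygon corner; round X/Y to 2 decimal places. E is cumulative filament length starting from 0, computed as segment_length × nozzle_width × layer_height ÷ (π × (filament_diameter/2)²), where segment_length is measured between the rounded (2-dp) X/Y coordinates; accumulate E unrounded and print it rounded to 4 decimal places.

At z = 1.2 mm: the 15×15.5 cube contributes its full rectangle; the cube at (6.5, 4.5) does not reach this height (z outside [4, 24.5]); the 19.5×20 cube at (14.5, -3.5) contributes its full rectangle; the cube at (7.5, 8.5) (footprint 11×24) is included at this height; Merging all regions: the regions partially overlap (shared area 88.75 mm²), so overlapping operands fuse into one piece — 1 connected region; the cube at (9.5, 0) does not reach this height (z outside [3.5, 18]); Taking the first minus the rest: none of the subtracted shapes is present at this height, so that combined region is unchanged — 1 connected region. The outline is a single polygon with 10 vertices. Extrusion per mm of travel: 0.4 × 0.3 / (π × 0.875²) = 0.049890. Accumulating E over each segment gives final E = 6.9846.

G0 X0.00 Y0.00 Z1.20
G1 X14.50 Y0.00 E0.7234
G1 X14.50 Y-3.50 E0.8980
G1 X34.00 Y-3.50 E1.8709
G1 X34.00 Y16.50 E2.8687
G1 X18.50 Y16.50 E3.6420
G1 X18.50 Y32.50 E4.4402
G1 X7.50 Y32.50 E4.9890
G1 X7.50 Y15.50 E5.8372
G1 X0.00 Y15.50 E6.2113
G1 X0.00 Y0.00 E6.9846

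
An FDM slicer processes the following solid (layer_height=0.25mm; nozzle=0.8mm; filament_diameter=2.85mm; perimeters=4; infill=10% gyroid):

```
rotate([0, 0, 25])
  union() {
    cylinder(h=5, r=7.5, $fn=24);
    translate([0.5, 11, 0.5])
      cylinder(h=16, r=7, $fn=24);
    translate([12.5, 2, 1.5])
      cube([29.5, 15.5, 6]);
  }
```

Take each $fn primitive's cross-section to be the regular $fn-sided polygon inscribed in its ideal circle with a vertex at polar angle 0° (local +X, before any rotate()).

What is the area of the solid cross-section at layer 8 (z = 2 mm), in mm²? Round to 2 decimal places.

762.48 mm²

At z = 2 mm: the r=7.5 cylinder gives a regular 24-gon of circumradius 7.5 (constant along its height) (area = (24/2)·7.500²·sin(360°/24) = 174.70 mm²); the cylinder at (0.5, 11): section is a regular 24-gon, circumradius r=7 (area = (24/2)·7.000²·sin(360°/24) = 152.19 mm²); the 29.5×15.5 cube at (12.5, 2) contributes its full rectangle (area 457.25 mm²); Merging all regions: the regions partially overlap — summed areas 784.14 mm² minus the doubly-counted overlap 21.66 mm² gives 762.48 mm² — area = 762.48 mm²; (whole slice rotated 25° about Z — lengths, areas and connectivity unchanged). Overall, the cross-section has 2 separate islands. Net area = 762.48 mm².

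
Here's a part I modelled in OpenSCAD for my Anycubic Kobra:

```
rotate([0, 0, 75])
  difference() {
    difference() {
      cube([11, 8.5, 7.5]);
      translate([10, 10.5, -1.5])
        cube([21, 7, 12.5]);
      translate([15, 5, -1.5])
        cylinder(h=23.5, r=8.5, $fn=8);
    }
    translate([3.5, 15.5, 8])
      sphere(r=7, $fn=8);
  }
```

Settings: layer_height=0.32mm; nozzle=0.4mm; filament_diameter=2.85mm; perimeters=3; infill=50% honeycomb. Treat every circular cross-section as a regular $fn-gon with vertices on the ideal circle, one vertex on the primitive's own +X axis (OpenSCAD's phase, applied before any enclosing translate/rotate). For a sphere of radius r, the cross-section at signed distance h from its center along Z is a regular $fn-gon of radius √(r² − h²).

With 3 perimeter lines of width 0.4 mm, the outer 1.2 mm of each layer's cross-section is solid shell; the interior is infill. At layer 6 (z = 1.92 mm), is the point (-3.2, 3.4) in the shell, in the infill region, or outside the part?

At z = 1.92 mm: the 11×8.5 cube contributes its full rectangle; the cube at (10, 10.5) (footprint 21×7) is included at this height; the cylinder at (15, 5): section is a regular 8-gon, circumradius r=8.5; Subtracting the remaining from the first: starting from the 11×8.5 cube, the 21×7 cube at (10, 10.5) misses the remaining region (no effect); the r=8.5 cylinder at (15, 5) partially overlaps it — only the 30.54 mm² overlap (of its 204.35 mm²) is removed, clipping the outline — 1 connected region; the sphere at (3.5, 15.5): section is a regular 8-gon, circumradius = √(r²−h²) = √(7²−6.08²) = 3.469; Subtracting the remaining from the first: starting from that combined region, the r=7 sphere at (3.5, 15.5) misses the remaining region (no effect) — 1 connected region; (whole slice rotated 75° about Z — lengths, areas and connectivity unchanged). Overall, the cross-section is a single solid region. Undo the 75° rotation: the query point maps to (2.456, 3.971) in the un-rotated model frame. The nearest boundary edge runs (0.00, 0.00)→(0.00, 8.50); distance from the point to it = 2.46 mm. The point is inside the cross-section and 2.46 mm from the nearest boundary — more than the 1.2 mm shell width (3 × 0.4), so it's in the infill interior.

infill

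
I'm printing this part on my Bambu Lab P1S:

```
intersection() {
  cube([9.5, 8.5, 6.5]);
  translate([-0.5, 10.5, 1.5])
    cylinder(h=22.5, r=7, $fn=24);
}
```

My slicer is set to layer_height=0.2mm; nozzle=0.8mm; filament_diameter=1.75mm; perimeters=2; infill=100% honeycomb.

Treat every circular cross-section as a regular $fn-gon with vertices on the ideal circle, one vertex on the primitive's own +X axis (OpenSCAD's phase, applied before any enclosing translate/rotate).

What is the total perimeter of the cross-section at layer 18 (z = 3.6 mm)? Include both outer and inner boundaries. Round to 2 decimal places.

19.55 mm

At z = 3.6 mm: the cube (footprint 9.5×8.5) is included at this height (perimeter 36.00 mm); the r=7 cylinder at (-0.5, 10.5) gives a regular 24-gon of circumradius 7 (constant along its height) (perimeter = 2·24·7.000·sin(180°/24) = 43.86 mm); Keeping only the common overlap: the r=7 cylinder at (-0.5, 10.5) partially overlaps the 9.5×8.5 cube; clipping to the common part keeps 21.83 mm² — boundary = 19.55 mm. Overall, the cross-section is a single solid region. Total boundary length (outer) = 19.55 mm.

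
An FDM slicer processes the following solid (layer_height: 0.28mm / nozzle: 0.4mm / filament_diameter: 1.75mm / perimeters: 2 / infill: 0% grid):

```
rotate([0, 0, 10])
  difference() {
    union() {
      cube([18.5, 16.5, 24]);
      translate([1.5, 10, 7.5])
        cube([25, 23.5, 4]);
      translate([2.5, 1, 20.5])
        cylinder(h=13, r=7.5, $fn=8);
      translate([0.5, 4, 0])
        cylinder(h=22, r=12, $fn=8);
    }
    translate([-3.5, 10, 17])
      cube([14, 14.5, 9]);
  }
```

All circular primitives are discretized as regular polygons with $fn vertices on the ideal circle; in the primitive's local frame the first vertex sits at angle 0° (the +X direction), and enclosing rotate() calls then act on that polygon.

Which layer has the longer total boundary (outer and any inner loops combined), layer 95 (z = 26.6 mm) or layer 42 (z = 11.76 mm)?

Layer 95 (z = 26.6): the cube is not intersected at this z (z outside [0, 24]); the cube at (1.5, 10) is not intersected at this z (z outside [7.5, 11.5]); the cylinder at (2.5, 1): section is a regular 8-gon, circumradius r=7.5 (perimeter = 2·8·7.500·sin(180°/8) = 45.92 mm); the cylinder at (0.5, 4) is absent (z outside [0, 22]); Taking the union: only the r=7.5 cylinder at (2.5, 1) is present, so the union is just that shape — boundary = 45.92 mm; the cube at (-3.5, 10) is absent (z outside [17, 26]); After the difference (first − rest): none of the subtracted shapes is present at this height, so that combined region is unchanged — boundary = 45.92 mm; (rotated 10° about Z; rotation is an isometry so areas/perimeters/island counts are preserved). So its perimeter = 45.92 mm. Layer 42 (z = 11.76): the 18.5×16.5 cube contributes its full rectangle (perimeter 70.00 mm); the cube at (1.5, 10) is not intersected at this z (z outside [7.5, 11.5]); the cylinder at (2.5, 1) is absent (z outside [20.5, 33.5]); the r=12 cylinder at (0.5, 4) gives a regular 8-gon of circumradius 12 (constant along its height) (perimeter = 2·8·12.000·sin(180°/8) = 73.48 mm); Merging all regions: the regions partially overlap (shared area 154.46 mm²), so the edge portions inside another operand are dropped and the merged outline is re-measured after clipping — boundary = 93.60 mm; the cube at (-3.5, 10) does not reach this height (z outside [17, 26]); Subtracting the remaining from the first: none of the subtracted shapes is present at this height, so that combined region is unchanged — boundary = 93.60 mm; (rotated 10° about Z; rotation is an isometry so areas/perimeters/island counts are preserved). So its perimeter = 93.60 mm. Layer 42 is larger (93.60 vs 45.92 mm).

layer 42 (z = 11.76 mm)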